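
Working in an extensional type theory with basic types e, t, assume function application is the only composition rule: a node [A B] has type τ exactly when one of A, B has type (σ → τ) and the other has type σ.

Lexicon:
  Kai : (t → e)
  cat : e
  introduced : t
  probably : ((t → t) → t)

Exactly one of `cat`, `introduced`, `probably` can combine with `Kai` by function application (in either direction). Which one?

cat : e — neither side's domain matches the other.
introduced — combines: Kai : (t → e) takes introduced : t as argument, giving e.
probably : ((t → t) → t) — neither side's domain matches the other.

introduced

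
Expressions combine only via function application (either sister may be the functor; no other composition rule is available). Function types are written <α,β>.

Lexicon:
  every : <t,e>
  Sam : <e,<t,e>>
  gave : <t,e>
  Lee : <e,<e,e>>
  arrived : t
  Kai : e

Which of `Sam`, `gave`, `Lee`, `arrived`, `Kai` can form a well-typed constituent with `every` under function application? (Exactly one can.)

arrived

Sam : <e,<t,e>> — every needs t; Sam needs e; neither fits.
gave : <t,e> — every needs t; gave needs t; neither fits.
Lee : <e,<e,e>> — every needs t; Lee needs e; neither fits.
arrived — combines: every : <t,e> takes arrived : t as argument, giving e.
Kai : e — every needs t; Kai needs nothing (atomic); neither fits.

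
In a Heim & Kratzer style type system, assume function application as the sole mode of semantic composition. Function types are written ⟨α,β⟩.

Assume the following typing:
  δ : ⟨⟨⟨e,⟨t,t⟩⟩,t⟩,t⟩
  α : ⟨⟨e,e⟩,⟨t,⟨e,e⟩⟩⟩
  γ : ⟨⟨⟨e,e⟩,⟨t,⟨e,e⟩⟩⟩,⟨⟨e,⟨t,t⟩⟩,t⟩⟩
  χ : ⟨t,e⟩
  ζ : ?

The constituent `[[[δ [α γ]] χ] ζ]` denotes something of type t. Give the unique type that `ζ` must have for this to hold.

At [[[δ [α γ]] χ] ζ] (required: t): [[δ [α γ]] χ] is e, which is not a function with range t; hence ζ is the functor — type ⟨e,t⟩.

⟨e,t⟩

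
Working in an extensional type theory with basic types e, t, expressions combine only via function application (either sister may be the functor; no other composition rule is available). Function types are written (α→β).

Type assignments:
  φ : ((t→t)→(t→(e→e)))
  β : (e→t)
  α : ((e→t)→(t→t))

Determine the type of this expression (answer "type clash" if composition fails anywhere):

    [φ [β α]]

(t→(e→e))

At [β α], α : ((e→t)→(t→t)) takes β : (e→t), giving (t→t).
At [φ [β α]], φ : ((t→t)→(t→(e→e))) takes [β α] : (t→t), giving (t→(e→e)).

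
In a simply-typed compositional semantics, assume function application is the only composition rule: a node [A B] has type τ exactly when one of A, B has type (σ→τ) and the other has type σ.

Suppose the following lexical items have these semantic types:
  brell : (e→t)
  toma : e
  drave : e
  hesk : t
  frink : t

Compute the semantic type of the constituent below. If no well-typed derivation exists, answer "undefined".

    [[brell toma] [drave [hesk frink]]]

undefined

[brell toma] — brell of type (e→t) combines with toma of type e: type t.
At [hesk frink]: neither t nor t can take the other as argument; the node is ill-typed.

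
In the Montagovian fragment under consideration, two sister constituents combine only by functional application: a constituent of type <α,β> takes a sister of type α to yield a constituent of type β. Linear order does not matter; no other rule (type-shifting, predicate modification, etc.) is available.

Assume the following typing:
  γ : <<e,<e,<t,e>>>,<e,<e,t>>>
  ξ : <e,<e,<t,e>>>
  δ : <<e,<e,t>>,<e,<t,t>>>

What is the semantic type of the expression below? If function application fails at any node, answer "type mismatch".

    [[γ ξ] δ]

<e,<t,t>>

[γ ξ]: functor γ : <<e,<e,<t,e>>>,<e,<e,t>>>, argument ξ : <e,<e,<t,e>>>; result <e,<e,t>>.
[[γ ξ] δ]: functor δ : <<e,<e,t>>,<e,<t,t>>>, argument [γ ξ] : <e,<e,t>>; result <e,<t,t>>.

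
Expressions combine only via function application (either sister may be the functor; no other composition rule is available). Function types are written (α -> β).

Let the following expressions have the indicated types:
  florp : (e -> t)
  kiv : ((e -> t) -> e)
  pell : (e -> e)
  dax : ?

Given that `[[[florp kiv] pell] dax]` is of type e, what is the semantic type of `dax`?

(e -> e)

For [[[florp kiv] pell] dax] to have type e with [[florp kiv] pell] of type e, dax must be the function: dax : (e -> e).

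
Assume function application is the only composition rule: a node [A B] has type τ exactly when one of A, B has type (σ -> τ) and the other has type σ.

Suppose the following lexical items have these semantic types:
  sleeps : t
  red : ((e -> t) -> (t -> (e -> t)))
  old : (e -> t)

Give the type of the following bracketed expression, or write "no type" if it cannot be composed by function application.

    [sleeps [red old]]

(e -> t)

[red old]: functor red : ((e -> t) -> (t -> (e -> t))), argument old : (e -> t); result (t -> (e -> t)).
[sleeps [red old]]: functor [red old] : (t -> (e -> t)), argument sleeps : t; result (e -> t).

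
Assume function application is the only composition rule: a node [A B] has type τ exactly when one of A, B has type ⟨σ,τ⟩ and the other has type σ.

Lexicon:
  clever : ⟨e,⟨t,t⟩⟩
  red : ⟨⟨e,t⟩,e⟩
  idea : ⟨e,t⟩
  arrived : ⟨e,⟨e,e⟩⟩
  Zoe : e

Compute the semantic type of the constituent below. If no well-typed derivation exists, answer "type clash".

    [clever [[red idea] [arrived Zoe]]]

⟨t,t⟩

[red idea]: red is ⟨⟨e,t⟩,e⟩, idea is ⟨e,t⟩; result e.
[arrived Zoe]: arrived is ⟨e,⟨e,e⟩⟩, Zoe is e; result ⟨e,e⟩.
[[red idea] [arrived Zoe]]: [arrived Zoe] is ⟨e,e⟩, [red idea] is e; result e.
[clever [[red idea] [arrived Zoe]]]: clever is ⟨e,⟨t,t⟩⟩, [[red idea] [arrived Zoe]] is e; result ⟨t,t⟩.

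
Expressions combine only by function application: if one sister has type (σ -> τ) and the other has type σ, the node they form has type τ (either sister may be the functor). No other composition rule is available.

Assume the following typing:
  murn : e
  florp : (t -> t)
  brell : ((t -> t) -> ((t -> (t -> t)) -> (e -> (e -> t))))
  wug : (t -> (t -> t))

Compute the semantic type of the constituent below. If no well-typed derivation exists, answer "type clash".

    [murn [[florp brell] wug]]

[florp brell]: ((t -> t) -> ((t -> (t -> t)) -> (e -> (e -> t)))) applied to (t -> t) yields ((t -> (t -> t)) -> (e -> (e -> t))).
[[florp brell] wug]: ((t -> (t -> t)) -> (e -> (e -> t))) applied to (t -> (t -> t)) yields (e -> (e -> t)).
[murn [[florp brell] wug]]: (e -> (e -> t)) applied to e yields (e -> t).

(e -> t)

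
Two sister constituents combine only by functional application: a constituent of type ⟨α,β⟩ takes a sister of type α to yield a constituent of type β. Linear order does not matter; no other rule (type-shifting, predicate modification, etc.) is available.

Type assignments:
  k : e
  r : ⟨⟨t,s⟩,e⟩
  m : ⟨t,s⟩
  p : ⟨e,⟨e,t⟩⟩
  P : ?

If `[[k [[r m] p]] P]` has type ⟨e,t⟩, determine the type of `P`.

[[k [[r m] p]] P] is required to be ⟨e,t⟩. [k [[r m] p]] : t cannot yield ⟨e,t⟩ as functor, so P : ⟨t,⟨e,t⟩⟩.

⟨t,⟨e,t⟩⟩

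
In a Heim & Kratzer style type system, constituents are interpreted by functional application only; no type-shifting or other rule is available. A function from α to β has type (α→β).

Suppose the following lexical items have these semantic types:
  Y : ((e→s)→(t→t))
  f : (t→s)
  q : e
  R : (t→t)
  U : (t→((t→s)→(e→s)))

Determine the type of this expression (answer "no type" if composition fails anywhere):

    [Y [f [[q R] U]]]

no type

[q R]: e and (t→t) cannot combine by function application — type clash.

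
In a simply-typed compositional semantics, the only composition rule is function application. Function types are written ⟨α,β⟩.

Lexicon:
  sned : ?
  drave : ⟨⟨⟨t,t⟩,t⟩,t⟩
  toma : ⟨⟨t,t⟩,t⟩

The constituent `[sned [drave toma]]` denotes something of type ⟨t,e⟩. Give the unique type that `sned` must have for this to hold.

⟨t,⟨t,e⟩⟩

[sned [drave toma]] must have type ⟨t,e⟩. The sister [drave toma] has type t; that is not a function onto ⟨t,e⟩, so sned must be the functor, of type ⟨t,⟨t,e⟩⟩.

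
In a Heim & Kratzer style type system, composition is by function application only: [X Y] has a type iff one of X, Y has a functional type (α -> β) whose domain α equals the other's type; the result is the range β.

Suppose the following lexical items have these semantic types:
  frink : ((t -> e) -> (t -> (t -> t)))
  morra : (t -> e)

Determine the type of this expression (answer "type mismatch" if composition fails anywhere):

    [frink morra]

[frink morra] — frink of type ((t -> e) -> (t -> (t -> t))) combines with morra of type (t -> e): type (t -> (t -> t)).

(t -> (t -> t))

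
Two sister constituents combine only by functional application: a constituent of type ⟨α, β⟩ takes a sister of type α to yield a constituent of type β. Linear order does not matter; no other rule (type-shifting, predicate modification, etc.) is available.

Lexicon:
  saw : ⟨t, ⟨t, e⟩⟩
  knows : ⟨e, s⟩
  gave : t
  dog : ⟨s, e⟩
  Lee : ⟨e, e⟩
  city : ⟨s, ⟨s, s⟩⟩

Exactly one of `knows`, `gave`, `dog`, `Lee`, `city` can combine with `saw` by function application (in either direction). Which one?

knows : ⟨e, s⟩ — neither side's domain matches the other.
gave — combines: saw : ⟨t, ⟨t, e⟩⟩ takes gave : t as argument, giving ⟨t, e⟩.
dog : ⟨s, e⟩ — neither side's domain matches the other.
Lee : ⟨e, e⟩ — neither side's domain matches the other.
city : ⟨s, ⟨s, s⟩⟩ — neither side's domain matches the other.

gave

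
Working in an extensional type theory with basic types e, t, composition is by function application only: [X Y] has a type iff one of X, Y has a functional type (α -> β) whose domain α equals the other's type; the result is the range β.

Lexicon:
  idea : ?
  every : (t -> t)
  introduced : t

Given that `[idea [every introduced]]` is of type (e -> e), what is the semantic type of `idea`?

(t -> (e -> e))

[idea [every introduced]] is required to be (e -> e). [every introduced] : t cannot yield (e -> e) as functor, so idea : (t -> (e -> e)).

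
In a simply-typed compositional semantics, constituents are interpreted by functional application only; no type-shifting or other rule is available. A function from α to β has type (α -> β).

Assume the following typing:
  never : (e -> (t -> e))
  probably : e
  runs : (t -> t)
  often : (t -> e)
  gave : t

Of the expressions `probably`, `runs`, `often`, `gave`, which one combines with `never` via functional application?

probably — combines: never : (e -> (t -> e)) takes probably : e as argument, giving (t -> e).
runs : (t -> t) — never needs e; runs needs t; neither fits.
often : (t -> e) — never needs e; often needs t; neither fits.
gave : t — never needs e; gave needs nothing (atomic); neither fits.

probably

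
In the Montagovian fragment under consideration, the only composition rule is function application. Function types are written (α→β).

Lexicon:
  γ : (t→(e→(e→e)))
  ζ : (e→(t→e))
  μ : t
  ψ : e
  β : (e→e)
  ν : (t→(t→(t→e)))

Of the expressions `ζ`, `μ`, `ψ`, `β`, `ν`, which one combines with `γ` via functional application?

ζ : (e→(t→e)) — γ needs t; ζ needs e; neither fits.
μ — combines: γ : (t→(e→(e→e))) takes μ : t as argument, giving (e→(e→e)).
ψ : e — γ needs t; ψ needs nothing (atomic); neither fits.
β : (e→e) — γ needs t; β needs e; neither fits.
ν : (t→(t→(t→e))) — γ needs t; ν needs t; neither fits.

μ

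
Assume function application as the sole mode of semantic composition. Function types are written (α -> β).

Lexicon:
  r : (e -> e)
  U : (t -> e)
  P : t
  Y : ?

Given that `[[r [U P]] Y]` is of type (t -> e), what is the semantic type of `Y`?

(e -> (t -> e))

[[r [U P]] Y] must have type (t -> e). The sister [r [U P]] has type e; that is not a function onto (t -> e), so Y must be the functor, of type (e -> (t -> e)).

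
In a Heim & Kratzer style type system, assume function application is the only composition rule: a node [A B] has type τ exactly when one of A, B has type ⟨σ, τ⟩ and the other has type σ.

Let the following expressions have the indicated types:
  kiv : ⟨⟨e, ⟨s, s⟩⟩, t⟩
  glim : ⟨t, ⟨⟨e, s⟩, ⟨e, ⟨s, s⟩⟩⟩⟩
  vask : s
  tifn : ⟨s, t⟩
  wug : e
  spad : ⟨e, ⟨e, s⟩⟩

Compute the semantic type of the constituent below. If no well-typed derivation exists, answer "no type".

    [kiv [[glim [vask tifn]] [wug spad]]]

[vask tifn] — tifn of type ⟨s, t⟩ combines with vask of type s: type t.
[glim [vask tifn]] — glim of type ⟨t, ⟨⟨e, s⟩, ⟨e, ⟨s, s⟩⟩⟩⟩ combines with [vask tifn] of type t: type ⟨⟨e, s⟩, ⟨e, ⟨s, s⟩⟩⟩.
[wug spad] — spad of type ⟨e, ⟨e, s⟩⟩ combines with wug of type e: type ⟨e, s⟩.
[[glim [vask tifn]] [wug spad]] — [glim [vask tifn]] of type ⟨⟨e, s⟩, ⟨e, ⟨s, s⟩⟩⟩ combines with [wug spad] of type ⟨e, s⟩: type ⟨e, ⟨s, s⟩⟩.
[kiv [[glim [vask tifn]] [wug spad]]] — kiv of type ⟨⟨e, ⟨s, s⟩⟩, t⟩ combines with [[glim [vask tifn]] [wug spad]] of type ⟨e, ⟨s, s⟩⟩: type t.

t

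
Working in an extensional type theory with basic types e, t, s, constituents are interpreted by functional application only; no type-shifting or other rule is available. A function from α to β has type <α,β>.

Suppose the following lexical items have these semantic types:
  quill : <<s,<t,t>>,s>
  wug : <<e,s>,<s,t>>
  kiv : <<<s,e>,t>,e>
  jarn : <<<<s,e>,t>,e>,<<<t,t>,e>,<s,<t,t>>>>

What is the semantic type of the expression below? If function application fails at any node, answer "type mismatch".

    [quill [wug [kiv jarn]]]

[kiv jarn] — jarn of type <<<<s,e>,t>,e>,<<<t,t>,e>,<s,<t,t>>>> combines with kiv of type <<<s,e>,t>,e>: type <<<t,t>,e>,<s,<t,t>>>.
[wug [kiv jarn]]: <<e,s>,<s,t>> with <<<t,t>,e>,<s,<t,t>>> — neither is a function whose domain matches the other; composition fails here.

type mismatch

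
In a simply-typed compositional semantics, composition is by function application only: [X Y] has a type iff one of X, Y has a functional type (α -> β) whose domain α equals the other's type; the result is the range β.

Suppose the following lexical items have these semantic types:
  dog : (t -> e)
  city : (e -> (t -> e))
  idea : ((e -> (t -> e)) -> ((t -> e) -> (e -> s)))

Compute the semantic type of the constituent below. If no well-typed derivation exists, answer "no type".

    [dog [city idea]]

[city idea]: idea is ((e -> (t -> e)) -> ((t -> e) -> (e -> s))), city is (e -> (t -> e)); result ((t -> e) -> (e -> s)).
[dog [city idea]]: [city idea] is ((t -> e) -> (e -> s)), dog is (t -> e); result (e -> s).

(e -> s)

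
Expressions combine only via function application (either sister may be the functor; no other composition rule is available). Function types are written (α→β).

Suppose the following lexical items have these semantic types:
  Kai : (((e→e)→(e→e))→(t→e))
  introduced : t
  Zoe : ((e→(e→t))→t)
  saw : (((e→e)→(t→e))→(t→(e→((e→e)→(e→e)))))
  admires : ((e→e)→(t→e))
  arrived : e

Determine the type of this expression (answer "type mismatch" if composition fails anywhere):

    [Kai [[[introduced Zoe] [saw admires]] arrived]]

At [introduced Zoe]: neither t nor ((e→(e→t))→t) can take the other as argument; the node is ill-typed.

type mismatch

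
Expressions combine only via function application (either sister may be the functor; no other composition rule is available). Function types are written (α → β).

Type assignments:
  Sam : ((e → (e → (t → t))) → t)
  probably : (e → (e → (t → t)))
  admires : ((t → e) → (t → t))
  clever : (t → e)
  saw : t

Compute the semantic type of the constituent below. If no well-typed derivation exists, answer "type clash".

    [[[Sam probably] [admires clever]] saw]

At [Sam probably], Sam : ((e → (e → (t → t))) → t) takes probably : (e → (e → (t → t))), giving t.
At [admires clever], admires : ((t → e) → (t → t)) takes clever : (t → e), giving (t → t).
At [[Sam probably] [admires clever]], [admires clever] : (t → t) takes [Sam probably] : t, giving t.
[[[Sam probably] [admires clever]] saw]: t with t — neither is a function whose domain matches the other; composition fails here.

type clash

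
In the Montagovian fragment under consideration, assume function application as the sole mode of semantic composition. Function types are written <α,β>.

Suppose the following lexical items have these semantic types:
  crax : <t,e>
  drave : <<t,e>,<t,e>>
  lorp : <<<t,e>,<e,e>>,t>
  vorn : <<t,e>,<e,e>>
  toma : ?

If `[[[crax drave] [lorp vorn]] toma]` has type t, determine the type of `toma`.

<e,t>

At [[[crax drave] [lorp vorn]] toma] (required: t): [[crax drave] [lorp vorn]] is e, which is not a function with range t; hence toma is the functor — type <e,t>.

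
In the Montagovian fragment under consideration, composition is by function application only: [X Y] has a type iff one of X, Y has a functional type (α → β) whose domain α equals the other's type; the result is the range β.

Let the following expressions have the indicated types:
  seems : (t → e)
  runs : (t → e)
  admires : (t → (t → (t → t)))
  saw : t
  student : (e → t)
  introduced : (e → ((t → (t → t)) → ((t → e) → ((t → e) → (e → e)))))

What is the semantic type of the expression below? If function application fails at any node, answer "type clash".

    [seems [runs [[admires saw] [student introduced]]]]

[admires saw] — admires of type (t → (t → (t → t))) combines with saw of type t: type (t → (t → t)).
At [student introduced]: neither (e → t) nor (e → ((t → (t → t)) → ((t → e) → ((t → e) → (e → e))))) can take the other as argument; the node is ill-typed.

type clash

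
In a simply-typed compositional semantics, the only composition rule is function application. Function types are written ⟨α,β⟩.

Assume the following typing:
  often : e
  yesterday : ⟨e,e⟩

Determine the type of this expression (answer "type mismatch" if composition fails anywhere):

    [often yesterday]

e

[often yesterday]: ⟨e,e⟩ applied to e yields e.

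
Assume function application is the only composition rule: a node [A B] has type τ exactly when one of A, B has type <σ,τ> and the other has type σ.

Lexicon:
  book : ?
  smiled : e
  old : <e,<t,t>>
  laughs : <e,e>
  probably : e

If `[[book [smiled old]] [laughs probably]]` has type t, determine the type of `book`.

<<t,t>,<e,t>>

[[book [smiled old]] [laughs probably]] is required to be t. [laughs probably] : e cannot yield t as functor, so [book [smiled old]] : <e,t>.
[book [smiled old]] is required to be <e,t>. [smiled old] : <t,t> cannot yield <e,t> as functor, so book : <<t,t>,<e,t>>.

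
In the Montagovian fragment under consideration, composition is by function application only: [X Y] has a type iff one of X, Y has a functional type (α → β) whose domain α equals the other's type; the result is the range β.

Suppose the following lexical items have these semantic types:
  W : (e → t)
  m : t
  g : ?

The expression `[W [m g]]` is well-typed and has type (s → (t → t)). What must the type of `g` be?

At [W [m g]] (required: (s → (t → t))): W is (e → t), which is not a function with range (s → (t → t)); hence [m g] is the functor — type ((e → t) → (s → (t → t))).
At [m g] (required: ((e → t) → (s → (t → t)))): m is t, which is not a function with range ((e → t) → (s → (t → t))); hence g is the functor — type (t → ((e → t) → (s → (t → t)))).

(t → ((e → t) → (s → (t → t))))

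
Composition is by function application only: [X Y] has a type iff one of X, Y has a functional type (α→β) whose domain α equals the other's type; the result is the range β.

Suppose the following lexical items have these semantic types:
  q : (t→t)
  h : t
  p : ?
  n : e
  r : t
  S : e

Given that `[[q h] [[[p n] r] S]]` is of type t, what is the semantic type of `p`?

[[q h] [[[p n] r] S]] must have type t. The sister [q h] has type t; that is not a function onto t, so [[[p n] r] S] must be the functor, of type (t→t).
[[[p n] r] S] must have type (t→t). The sister S has type e; that is not a function onto (t→t), so [[p n] r] must be the functor, of type (e→(t→t)).
[[p n] r] must have type (e→(t→t)). The sister r has type t; that is not a function onto (e→(t→t)), so [p n] must be the functor, of type (t→(e→(t→t))).
[p n] must have type (t→(e→(t→t))). The sister n has type e; that is not a function onto (t→(e→(t→t))), so p must be the functor, of type (e→(t→(e→(t→t)))).

(e→(t→(e→(t→t))))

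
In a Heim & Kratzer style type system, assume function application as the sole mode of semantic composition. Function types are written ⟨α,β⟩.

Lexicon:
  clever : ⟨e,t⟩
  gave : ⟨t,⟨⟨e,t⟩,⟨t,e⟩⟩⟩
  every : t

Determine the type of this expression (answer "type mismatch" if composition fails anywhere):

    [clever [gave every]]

⟨t,e⟩

At [gave every], gave : ⟨t,⟨⟨e,t⟩,⟨t,e⟩⟩⟩ takes every : t, giving ⟨⟨e,t⟩,⟨t,e⟩⟩.
At [clever [gave every]], [gave every] : ⟨⟨e,t⟩,⟨t,e⟩⟩ takes clever : ⟨e,t⟩, giving ⟨t,e⟩.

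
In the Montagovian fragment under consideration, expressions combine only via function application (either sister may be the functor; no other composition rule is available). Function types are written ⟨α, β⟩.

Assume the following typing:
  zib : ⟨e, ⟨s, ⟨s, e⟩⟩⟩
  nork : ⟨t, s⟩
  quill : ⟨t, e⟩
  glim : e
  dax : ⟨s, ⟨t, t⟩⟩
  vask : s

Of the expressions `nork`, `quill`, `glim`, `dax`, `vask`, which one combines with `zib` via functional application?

nork : ⟨t, s⟩ — neither side's domain matches the other.
quill : ⟨t, e⟩ — neither side's domain matches the other.
glim — combines: zib : ⟨e, ⟨s, ⟨s, e⟩⟩⟩ takes glim : e as argument, giving ⟨s, ⟨s, e⟩⟩.
dax : ⟨s, ⟨t, t⟩⟩ — neither side's domain matches the other.
vask : s — neither side's domain matches the other.

glim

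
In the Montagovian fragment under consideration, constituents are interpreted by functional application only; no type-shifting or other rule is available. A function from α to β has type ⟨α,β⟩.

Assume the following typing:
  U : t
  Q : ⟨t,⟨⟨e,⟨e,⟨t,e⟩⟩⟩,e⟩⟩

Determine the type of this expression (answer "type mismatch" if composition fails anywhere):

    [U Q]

⟨⟨e,⟨e,⟨t,e⟩⟩⟩,e⟩

[U Q]: ⟨t,⟨⟨e,⟨e,⟨t,e⟩⟩⟩,e⟩⟩ applied to t yields ⟨⟨e,⟨e,⟨t,e⟩⟩⟩,e⟩.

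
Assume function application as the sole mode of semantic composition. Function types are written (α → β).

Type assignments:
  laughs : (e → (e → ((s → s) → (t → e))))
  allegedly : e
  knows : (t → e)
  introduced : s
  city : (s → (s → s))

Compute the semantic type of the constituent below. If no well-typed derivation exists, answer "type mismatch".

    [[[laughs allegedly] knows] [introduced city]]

[laughs allegedly] — laughs of type (e → (e → ((s → s) → (t → e)))) combines with allegedly of type e: type (e → ((s → s) → (t → e))).
At [[laughs allegedly] knows]: neither (e → ((s → s) → (t → e))) nor (t → e) can take the other as argument; the node is ill-typed.

type mismatch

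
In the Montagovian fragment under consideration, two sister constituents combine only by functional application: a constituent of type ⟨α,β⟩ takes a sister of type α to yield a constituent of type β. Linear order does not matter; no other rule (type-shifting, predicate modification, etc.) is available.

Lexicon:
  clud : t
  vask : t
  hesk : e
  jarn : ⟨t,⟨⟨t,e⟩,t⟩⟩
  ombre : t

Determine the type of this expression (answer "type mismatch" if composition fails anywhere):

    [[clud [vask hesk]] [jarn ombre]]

At [vask hesk]: neither t nor e can take the other as argument; the node is ill-typed.

type mismatch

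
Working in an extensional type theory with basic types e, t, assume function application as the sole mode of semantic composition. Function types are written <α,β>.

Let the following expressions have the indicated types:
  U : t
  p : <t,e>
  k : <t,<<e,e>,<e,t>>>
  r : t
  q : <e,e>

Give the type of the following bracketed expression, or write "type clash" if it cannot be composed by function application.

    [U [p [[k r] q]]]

type clash

[k r]: k is <t,<<e,e>,<e,t>>>, r is t; result <<e,e>,<e,t>>.
[[k r] q]: [k r] is <<e,e>,<e,t>>, q is <e,e>; result <e,t>.
[p [[k r] q]]: <t,e> with <e,t> — neither is a function whose domain matches the other; composition fails here.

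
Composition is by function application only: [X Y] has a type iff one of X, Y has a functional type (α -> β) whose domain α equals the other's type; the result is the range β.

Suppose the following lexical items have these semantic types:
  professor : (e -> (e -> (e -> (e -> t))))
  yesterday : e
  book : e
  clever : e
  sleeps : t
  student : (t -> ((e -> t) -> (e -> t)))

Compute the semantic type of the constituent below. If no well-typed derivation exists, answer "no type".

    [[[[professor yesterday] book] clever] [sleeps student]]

(e -> t)

[professor yesterday]: professor is (e -> (e -> (e -> (e -> t)))), yesterday is e; result (e -> (e -> (e -> t))).
[[professor yesterday] book]: [professor yesterday] is (e -> (e -> (e -> t))), book is e; result (e -> (e -> t)).
[[[professor yesterday] book] clever]: [[professor yesterday] book] is (e -> (e -> t)), clever is e; result (e -> t).
[sleeps student]: student is (t -> ((e -> t) -> (e -> t))), sleeps is t; result ((e -> t) -> (e -> t)).
[[[[professor yesterday] book] clever] [sleeps student]]: [sleeps student] is ((e -> t) -> (e -> t)), [[[professor yesterday] book] clever] is (e -> t); result (e -> t).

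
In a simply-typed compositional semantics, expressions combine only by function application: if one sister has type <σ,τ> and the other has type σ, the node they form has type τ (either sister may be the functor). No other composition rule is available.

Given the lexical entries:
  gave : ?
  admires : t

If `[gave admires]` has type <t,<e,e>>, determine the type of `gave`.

<t,<t,<e,e>>>

At [gave admires] (required: <t,<e,e>>): admires is t, which is not a function with range <t,<e,e>>; hence gave is the functor — type <t,<t,<e,e>>>.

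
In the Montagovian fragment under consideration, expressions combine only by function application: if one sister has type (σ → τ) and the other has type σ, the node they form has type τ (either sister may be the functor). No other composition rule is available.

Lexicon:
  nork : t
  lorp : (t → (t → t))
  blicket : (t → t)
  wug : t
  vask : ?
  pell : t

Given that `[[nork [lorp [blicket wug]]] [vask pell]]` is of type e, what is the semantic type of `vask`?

(t → (t → e))

For [[nork [lorp [blicket wug]]] [vask pell]] to have type e with [nork [lorp [blicket wug]]] of type t, [vask pell] must be the function: [vask pell] : (t → e).
For [vask pell] to have type (t → e) with pell of type t, vask must be the function: vask : (t → (t → e)).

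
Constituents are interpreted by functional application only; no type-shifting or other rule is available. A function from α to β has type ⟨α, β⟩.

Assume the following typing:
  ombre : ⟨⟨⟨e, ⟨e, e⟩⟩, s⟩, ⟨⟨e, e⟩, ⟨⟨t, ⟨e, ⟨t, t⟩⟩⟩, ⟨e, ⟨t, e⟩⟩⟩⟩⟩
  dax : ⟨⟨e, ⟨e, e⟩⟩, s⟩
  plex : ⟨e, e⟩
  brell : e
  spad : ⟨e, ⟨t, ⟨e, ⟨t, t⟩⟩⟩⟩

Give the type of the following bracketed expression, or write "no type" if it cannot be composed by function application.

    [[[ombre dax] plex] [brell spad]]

[ombre dax]: ⟨⟨⟨e, ⟨e, e⟩⟩, s⟩, ⟨⟨e, e⟩, ⟨⟨t, ⟨e, ⟨t, t⟩⟩⟩, ⟨e, ⟨t, e⟩⟩⟩⟩⟩ applied to ⟨⟨e, ⟨e, e⟩⟩, s⟩ yields ⟨⟨e, e⟩, ⟨⟨t, ⟨e, ⟨t, t⟩⟩⟩, ⟨e, ⟨t, e⟩⟩⟩⟩.
[[ombre dax] plex]: ⟨⟨e, e⟩, ⟨⟨t, ⟨e, ⟨t, t⟩⟩⟩, ⟨e, ⟨t, e⟩⟩⟩⟩ applied to ⟨e, e⟩ yields ⟨⟨t, ⟨e, ⟨t, t⟩⟩⟩, ⟨e, ⟨t, e⟩⟩⟩.
[brell spad]: ⟨e, ⟨t, ⟨e, ⟨t, t⟩⟩⟩⟩ applied to e yields ⟨t, ⟨e, ⟨t, t⟩⟩⟩.
[[[ombre dax] plex] [brell spad]]: ⟨⟨t, ⟨e, ⟨t, t⟩⟩⟩, ⟨e, ⟨t, e⟩⟩⟩ applied to ⟨t, ⟨e, ⟨t, t⟩⟩⟩ yields ⟨e, ⟨t, e⟩⟩.

⟨e, ⟨t, e⟩⟩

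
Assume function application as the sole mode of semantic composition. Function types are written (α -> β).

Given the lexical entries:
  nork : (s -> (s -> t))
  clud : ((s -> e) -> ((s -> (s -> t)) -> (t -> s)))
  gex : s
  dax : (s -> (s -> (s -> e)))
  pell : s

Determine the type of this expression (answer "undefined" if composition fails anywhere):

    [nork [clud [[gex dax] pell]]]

(t -> s)

[gex dax]: (s -> (s -> (s -> e))) applied to s yields (s -> (s -> e)).
[[gex dax] pell]: (s -> (s -> e)) applied to s yields (s -> e).
[clud [[gex dax] pell]]: ((s -> e) -> ((s -> (s -> t)) -> (t -> s))) applied to (s -> e) yields ((s -> (s -> t)) -> (t -> s)).
[nork [clud [[gex dax] pell]]]: ((s -> (s -> t)) -> (t -> s)) applied to (s -> (s -> t)) yields (t -> s).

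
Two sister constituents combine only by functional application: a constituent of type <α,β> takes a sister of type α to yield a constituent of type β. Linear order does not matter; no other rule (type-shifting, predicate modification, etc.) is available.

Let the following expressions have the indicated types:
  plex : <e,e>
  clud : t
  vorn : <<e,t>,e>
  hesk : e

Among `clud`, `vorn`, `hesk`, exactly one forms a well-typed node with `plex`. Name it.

clud : t — plex needs e; clud needs nothing (atomic); neither fits.
vorn : <<e,t>,e> — plex needs e; vorn needs <e,t>; neither fits.
hesk — combines: plex : <e,e> takes hesk : e as argument, giving e.

hesk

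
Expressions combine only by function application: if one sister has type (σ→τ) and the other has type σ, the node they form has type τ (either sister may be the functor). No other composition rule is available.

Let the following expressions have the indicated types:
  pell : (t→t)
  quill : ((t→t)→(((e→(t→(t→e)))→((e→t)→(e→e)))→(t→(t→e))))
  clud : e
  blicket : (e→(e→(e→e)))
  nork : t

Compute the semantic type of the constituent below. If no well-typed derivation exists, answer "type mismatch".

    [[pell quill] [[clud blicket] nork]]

[pell quill]: functor quill : ((t→t)→(((e→(t→(t→e)))→((e→t)→(e→e)))→(t→(t→e)))), argument pell : (t→t); result (((e→(t→(t→e)))→((e→t)→(e→e)))→(t→(t→e))).
[clud blicket]: functor blicket : (e→(e→(e→e))), argument clud : e; result (e→(e→e)).
[[clud blicket] nork]: (e→(e→e)) and t cannot combine by function application — type clash.

type mismatch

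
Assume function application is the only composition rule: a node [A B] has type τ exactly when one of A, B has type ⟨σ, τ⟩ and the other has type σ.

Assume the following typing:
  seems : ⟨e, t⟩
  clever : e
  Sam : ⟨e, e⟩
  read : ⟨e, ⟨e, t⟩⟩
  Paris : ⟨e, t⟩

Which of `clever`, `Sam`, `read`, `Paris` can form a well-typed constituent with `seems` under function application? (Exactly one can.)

clever

clever — combines: seems : ⟨e, t⟩ takes clever : e as argument, giving t.
Sam : ⟨e, e⟩ — seems needs e; Sam needs e; neither fits.
read : ⟨e, ⟨e, t⟩⟩ — seems needs e; read needs e; neither fits.
Paris : ⟨e, t⟩ — seems needs e; Paris needs e; neither fits.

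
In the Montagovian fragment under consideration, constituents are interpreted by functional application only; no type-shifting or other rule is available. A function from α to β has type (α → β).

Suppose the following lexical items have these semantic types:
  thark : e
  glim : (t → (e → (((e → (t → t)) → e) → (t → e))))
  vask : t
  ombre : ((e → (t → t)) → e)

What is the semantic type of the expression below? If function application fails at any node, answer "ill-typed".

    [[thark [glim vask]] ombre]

(t → e)

[glim vask]: (t → (e → (((e → (t → t)) → e) → (t → e)))) applied to t yields (e → (((e → (t → t)) → e) → (t → e))).
[thark [glim vask]]: (e → (((e → (t → t)) → e) → (t → e))) applied to e yields (((e → (t → t)) → e) → (t → e)).
[[thark [glim vask]] ombre]: (((e → (t → t)) → e) → (t → e)) applied to ((e → (t → t)) → e) yields (t → e).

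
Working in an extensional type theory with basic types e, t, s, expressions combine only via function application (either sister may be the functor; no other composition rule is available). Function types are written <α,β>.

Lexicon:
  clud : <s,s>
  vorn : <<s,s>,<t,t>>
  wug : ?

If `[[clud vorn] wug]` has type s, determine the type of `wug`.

For [[clud vorn] wug] to have type s with [clud vorn] of type <t,t>, wug must be the function: wug : <<t,t>,s>.

<<t,t>,s>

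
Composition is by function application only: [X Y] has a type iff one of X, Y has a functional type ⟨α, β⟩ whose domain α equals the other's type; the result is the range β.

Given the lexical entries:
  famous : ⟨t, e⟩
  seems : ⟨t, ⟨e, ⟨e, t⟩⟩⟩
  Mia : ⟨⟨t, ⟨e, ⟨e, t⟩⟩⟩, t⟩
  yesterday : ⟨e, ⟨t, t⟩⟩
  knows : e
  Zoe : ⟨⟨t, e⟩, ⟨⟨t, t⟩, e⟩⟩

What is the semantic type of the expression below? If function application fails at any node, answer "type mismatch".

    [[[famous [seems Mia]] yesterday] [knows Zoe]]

[seems Mia]: ⟨⟨t, ⟨e, ⟨e, t⟩⟩⟩, t⟩ applied to ⟨t, ⟨e, ⟨e, t⟩⟩⟩ yields t.
[famous [seems Mia]]: ⟨t, e⟩ applied to t yields e.
[[famous [seems Mia]] yesterday]: ⟨e, ⟨t, t⟩⟩ applied to e yields ⟨t, t⟩.
[knows Zoe]: e and ⟨⟨t, e⟩, ⟨⟨t, t⟩, e⟩⟩ cannot combine by function application — type clash.

type mismatch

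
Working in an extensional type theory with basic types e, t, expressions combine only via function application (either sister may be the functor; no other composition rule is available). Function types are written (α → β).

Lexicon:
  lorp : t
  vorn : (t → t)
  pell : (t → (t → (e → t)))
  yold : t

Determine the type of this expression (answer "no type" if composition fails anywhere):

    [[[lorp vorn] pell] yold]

[lorp vorn]: (t → t) applied to t yields t.
[[lorp vorn] pell]: (t → (t → (e → t))) applied to t yields (t → (e → t)).
[[[lorp vorn] pell] yold]: (t → (e → t)) applied to t yields (e → t).

(e → t)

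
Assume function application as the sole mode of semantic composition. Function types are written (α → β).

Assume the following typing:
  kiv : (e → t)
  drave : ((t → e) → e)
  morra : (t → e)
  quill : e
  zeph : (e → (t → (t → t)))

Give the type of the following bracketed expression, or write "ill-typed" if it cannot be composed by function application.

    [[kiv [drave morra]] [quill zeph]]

(t → t)

At [drave morra], drave : ((t → e) → e) takes morra : (t → e), giving e.
At [kiv [drave morra]], kiv : (e → t) takes [drave morra] : e, giving t.
At [quill zeph], zeph : (e → (t → (t → t))) takes quill : e, giving (t → (t → t)).
At [[kiv [drave morra]] [quill zeph]], [quill zeph] : (t → (t → t)) takes [kiv [drave morra]] : t, giving (t → t).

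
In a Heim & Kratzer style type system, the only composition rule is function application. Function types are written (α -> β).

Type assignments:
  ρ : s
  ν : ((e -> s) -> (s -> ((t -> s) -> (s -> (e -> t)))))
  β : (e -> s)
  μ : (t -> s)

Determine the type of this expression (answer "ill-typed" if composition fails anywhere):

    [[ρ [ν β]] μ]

[ν β]: ((e -> s) -> (s -> ((t -> s) -> (s -> (e -> t))))) applied to (e -> s) yields (s -> ((t -> s) -> (s -> (e -> t)))).
[ρ [ν β]]: (s -> ((t -> s) -> (s -> (e -> t)))) applied to s yields ((t -> s) -> (s -> (e -> t))).
[[ρ [ν β]] μ]: ((t -> s) -> (s -> (e -> t))) applied to (t -> s) yields (s -> (e -> t)).

(s -> (e -> t))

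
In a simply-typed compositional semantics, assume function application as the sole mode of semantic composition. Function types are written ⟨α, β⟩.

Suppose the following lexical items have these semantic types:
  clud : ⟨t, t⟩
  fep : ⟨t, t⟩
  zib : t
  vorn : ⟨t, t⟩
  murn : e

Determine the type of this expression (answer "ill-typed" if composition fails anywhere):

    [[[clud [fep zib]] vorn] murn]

ill-typed

[fep zib]: ⟨t, t⟩ applied to t yields t.
[clud [fep zib]]: ⟨t, t⟩ applied to t yields t.
[[clud [fep zib]] vorn]: ⟨t, t⟩ applied to t yields t.
At [[[clud [fep zib]] vorn] murn]: neither t nor e can take the other as argument; the node is ill-typed.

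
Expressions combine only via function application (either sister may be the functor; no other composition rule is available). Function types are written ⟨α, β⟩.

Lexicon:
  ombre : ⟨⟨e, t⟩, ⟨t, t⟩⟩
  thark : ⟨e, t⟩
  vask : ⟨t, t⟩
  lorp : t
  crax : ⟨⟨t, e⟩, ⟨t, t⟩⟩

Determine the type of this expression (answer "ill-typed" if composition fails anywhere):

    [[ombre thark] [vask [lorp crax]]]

At [ombre thark], ombre : ⟨⟨e, t⟩, ⟨t, t⟩⟩ takes thark : ⟨e, t⟩, giving ⟨t, t⟩.
[lorp crax]: t with ⟨⟨t, e⟩, ⟨t, t⟩⟩ — neither is a function whose domain matches the other; composition fails here.

ill-typed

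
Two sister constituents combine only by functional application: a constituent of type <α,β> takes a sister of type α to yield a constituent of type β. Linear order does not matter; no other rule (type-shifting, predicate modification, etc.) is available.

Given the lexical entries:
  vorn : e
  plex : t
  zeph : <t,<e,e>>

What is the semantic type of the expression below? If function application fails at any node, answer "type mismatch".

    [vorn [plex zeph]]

[plex zeph]: functor zeph : <t,<e,e>>, argument plex : t; result <e,e>.
[vorn [plex zeph]]: functor [plex zeph] : <e,e>, argument vorn : e; result e.

e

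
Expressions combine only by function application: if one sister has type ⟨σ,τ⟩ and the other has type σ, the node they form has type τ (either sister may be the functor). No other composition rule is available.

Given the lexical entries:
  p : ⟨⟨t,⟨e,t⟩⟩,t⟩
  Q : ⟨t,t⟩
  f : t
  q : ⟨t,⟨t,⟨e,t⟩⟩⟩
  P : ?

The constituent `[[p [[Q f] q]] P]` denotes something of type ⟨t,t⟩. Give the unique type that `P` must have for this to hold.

⟨t,⟨t,t⟩⟩

[[p [[Q f] q]] P] is required to be ⟨t,t⟩. [p [[Q f] q]] : t cannot yield ⟨t,t⟩ as functor, so P : ⟨t,⟨t,t⟩⟩.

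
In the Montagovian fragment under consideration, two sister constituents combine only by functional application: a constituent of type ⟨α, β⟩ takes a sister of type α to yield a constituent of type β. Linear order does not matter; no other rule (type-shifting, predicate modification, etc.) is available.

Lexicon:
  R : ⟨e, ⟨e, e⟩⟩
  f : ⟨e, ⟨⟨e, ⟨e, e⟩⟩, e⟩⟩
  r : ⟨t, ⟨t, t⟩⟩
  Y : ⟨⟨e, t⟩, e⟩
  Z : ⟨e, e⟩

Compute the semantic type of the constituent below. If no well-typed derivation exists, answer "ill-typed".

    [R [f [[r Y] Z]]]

ill-typed

At [r Y]: neither ⟨t, ⟨t, t⟩⟩ nor ⟨⟨e, t⟩, e⟩ can take the other as argument; the node is ill-typed.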